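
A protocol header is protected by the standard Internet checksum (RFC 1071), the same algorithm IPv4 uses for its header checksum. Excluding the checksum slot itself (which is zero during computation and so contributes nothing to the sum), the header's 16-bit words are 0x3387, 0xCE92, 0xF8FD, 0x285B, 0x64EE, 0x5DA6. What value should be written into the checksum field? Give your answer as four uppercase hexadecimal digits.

19F8

One's-complement addition (fold any carry out of bit 15 back into bit 0):
  0x3387 + 0xCE92 = 0x10219 → wrap carry → 0x021A
  0x021A + 0xF8FD = 0x0FB17
  0xFB17 + 0x285B = 0x12372 → wrap carry → 0x2373
  0x2373 + 0x64EE = 0x08861
  0x8861 + 0x5DA6 = 0x0E607
One's-complement sum = 0xE607.
Checksum = ~0xE607 & 0xFFFF = 0x19F8.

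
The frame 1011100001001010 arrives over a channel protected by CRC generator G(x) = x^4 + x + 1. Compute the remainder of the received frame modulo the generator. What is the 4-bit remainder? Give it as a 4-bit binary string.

1011

Modulo-2 division of 1011100001001010 by 10011:
  pos 0: 10111 XOR 10011 = 00100
  pos 2: 10000 XOR 10011 = 00011
  pos 5: 11001 XOR 10011 = 01010
  pos 6: 10100 XOR 10011 = 00111
  pos 8: 11101 XOR 10011 = 01110
  pos 9: 11100 XOR 10011 = 01111
  pos 10: 11111 XOR 10011 = 01100
  pos 11: 11000 XOR 10011 = 01011
Remainder = 1011 (nonzero — an error is detected).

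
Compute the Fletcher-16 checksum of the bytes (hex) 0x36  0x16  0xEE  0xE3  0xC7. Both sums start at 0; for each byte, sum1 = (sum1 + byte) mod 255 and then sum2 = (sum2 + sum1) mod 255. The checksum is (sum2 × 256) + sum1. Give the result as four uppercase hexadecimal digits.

C3E6

Running sums (mod 255):
  after byte 0 (0x36): sum1=54, sum2=54
  after byte 1 (0x16): sum1=76, sum2=130
  after byte 2 (0xEE): sum1=59, sum2=189
  after byte 3 (0xE3): sum1=31, sum2=220
  after byte 4 (0xC7): sum1=230, sum2=195
Checksum = sum2·256 + sum1 = 195·256 + 230 = 50150 = 0xC3E6.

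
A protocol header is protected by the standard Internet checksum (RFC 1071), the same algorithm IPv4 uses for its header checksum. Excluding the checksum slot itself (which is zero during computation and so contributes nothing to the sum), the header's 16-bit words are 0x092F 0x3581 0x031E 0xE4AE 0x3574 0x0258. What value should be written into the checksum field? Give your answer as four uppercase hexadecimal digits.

A1B6

One's-complement addition (fold any carry out of bit 15 back into bit 0):
  0x092F + 0x3581 = 0x03EB0
  0x3EB0 + 0x031E = 0x041CE
  0x41CE + 0xE4AE = 0x1267C → wrap carry → 0x267D
  0x267D + 0x3574 = 0x05BF1
  0x5BF1 + 0x0258 = 0x05E49
One's-complement sum = 0x5E49.
Checksum = ~0x5E49 & 0xFFFF = 0xA1B6.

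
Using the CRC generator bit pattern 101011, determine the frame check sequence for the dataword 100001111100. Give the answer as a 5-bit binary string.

01001

Append 5 zeros: 10000111110000000. Divide by 101011 (XOR where the leading bit is 1):
  pos 0: 100001 XOR 101011 = 001010
  pos 2: 101011 XOR 101011 = 000000
  pos 8: 110000 XOR 101011 = 011011
  pos 9: 110110 XOR 101011 = 011101
  pos 10: 111010 XOR 101011 = 010001
  pos 11: 100010 XOR 101011 = 001001
Remainder (last 5 bits) = 01001. This is the CRC / FCS.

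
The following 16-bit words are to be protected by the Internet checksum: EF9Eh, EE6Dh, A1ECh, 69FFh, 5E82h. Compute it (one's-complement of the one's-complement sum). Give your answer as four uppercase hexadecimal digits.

B784

One's-complement addition (fold any carry out of bit 15 back into bit 0):
  0xEF9E + 0xEE6D = 0x1DE0B → wrap carry → 0xDE0C
  0xDE0C + 0xA1EC = 0x17FF8 → wrap carry → 0x7FF9
  0x7FF9 + 0x69FF = 0x0E9F8
  0xE9F8 + 0x5E82 = 0x1487A → wrap carry → 0x487B
One's-complement sum = 0x487B.
Checksum = ~0x487B & 0xFFFF = 0xB784.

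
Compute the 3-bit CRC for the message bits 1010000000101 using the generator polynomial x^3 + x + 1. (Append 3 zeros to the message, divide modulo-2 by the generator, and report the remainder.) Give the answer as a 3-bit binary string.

Append 3 zeros: 1010000000101000. Divide by 1011 (XOR where the leading bit is 1):
  pos 0: 1010 XOR 1011 = 0001
  pos 3: 1000 XOR 1011 = 0011
  pos 5: 1100 XOR 1011 = 0111
  pos 6: 1110 XOR 1011 = 0101
  pos 7: 1011 XOR 1011 = 0000
  pos 12: 1000 XOR 1011 = 0011
Remainder (last 3 bits) = 011. This is the CRC / FCS.

011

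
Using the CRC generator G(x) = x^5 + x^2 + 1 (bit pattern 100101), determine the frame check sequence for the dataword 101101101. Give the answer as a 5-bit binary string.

Append 5 zeros: 10110110100000. Divide by 100101 (XOR where the leading bit is 1):
  pos 0: 101101 XOR 100101 = 001000
  pos 2: 100010 XOR 100101 = 000111
  pos 5: 111100 XOR 100101 = 011001
  pos 6: 110010 XOR 100101 = 010111
  pos 7: 101110 XOR 100101 = 001011
Remainder (last 5 bits) = 10110. This is the CRC / FCS.

10110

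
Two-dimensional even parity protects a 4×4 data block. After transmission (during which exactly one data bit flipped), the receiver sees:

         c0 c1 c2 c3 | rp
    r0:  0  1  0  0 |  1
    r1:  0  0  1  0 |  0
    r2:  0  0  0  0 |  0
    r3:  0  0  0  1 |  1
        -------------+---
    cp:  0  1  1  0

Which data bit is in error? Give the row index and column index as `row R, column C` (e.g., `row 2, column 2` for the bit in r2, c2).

row 1, column 3

Recompute each row's even parity and compare to rp:
  r0: data parity 1, sent rp 1 → ok
  r1: data parity 1, sent rp 0 → mismatch
  r2: data parity 0, sent rp 0 → ok
  r3: data parity 1, sent rp 1 → ok
Recompute each column's even parity and compare to cp:
  c0: data parity 0, sent cp 0 → ok
  c1: data parity 1, sent cp 1 → ok
  c2: data parity 1, sent cp 1 → ok
  c3: data parity 1, sent cp 0 → mismatch
Exactly one row (r1) and one column (c3) fail → the flipped bit is at their intersection.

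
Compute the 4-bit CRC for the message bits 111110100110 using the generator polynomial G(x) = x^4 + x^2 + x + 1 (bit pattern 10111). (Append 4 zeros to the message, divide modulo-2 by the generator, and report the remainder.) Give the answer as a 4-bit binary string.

0000

Append 4 zeros: 1111101001100000. Divide by 10111 (XOR where the leading bit is 1):
  pos 0: 11111 XOR 10111 = 01000
  pos 1: 10000 XOR 10111 = 00111
  pos 3: 11110 XOR 10111 = 01001
  pos 4: 10010 XOR 10111 = 00101
  pos 6: 10111 XOR 10111 = 00000
Remainder (last 4 bits) = 0000. This is the CRC / FCS.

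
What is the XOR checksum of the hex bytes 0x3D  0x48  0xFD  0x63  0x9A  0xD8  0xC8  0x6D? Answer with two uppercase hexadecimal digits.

XOR the bytes together:
  start with 0x3D
  0x3D ⊕ 0x48 = 0x75
  0x75 ⊕ 0xFD = 0x88
  0x88 ⊕ 0x63 = 0xEB
  0xEB ⊕ 0x9A = 0x71
  0x71 ⊕ 0xD8 = 0xA9
  0xA9 ⊕ 0xC8 = 0x61
  0x61 ⊕ 0x6D = 0x0C

0C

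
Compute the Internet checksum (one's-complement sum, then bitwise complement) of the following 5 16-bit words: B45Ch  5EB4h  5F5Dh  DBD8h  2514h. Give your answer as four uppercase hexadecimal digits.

8CA4

One's-complement addition (fold any carry out of bit 15 back into bit 0):
  0xB45C + 0x5EB4 = 0x11310 → wrap carry → 0x1311
  0x1311 + 0x5F5D = 0x0726E
  0x726E + 0xDBD8 = 0x14E46 → wrap carry → 0x4E47
  0x4E47 + 0x2514 = 0x0735B
One's-complement sum = 0x735B.
Checksum = ~0x735B & 0xFFFF = 0x8CA4.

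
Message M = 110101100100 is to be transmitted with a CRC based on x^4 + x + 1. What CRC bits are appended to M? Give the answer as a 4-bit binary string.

Append 4 zeros: 1101011001000000. Divide by 10011 (XOR where the leading bit is 1):
  pos 0: 11010 XOR 10011 = 01001
  pos 1: 10011 XOR 10011 = 00000
  pos 6: 10010 XOR 10011 = 00001
  pos 10: 10000 XOR 10011 = 00011
Remainder (last 4 bits) = 0110. This is the CRC / FCS.

0110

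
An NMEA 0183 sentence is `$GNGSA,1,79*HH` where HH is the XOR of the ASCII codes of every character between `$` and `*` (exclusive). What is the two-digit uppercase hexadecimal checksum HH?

63

XOR the ASCII codes of the payload characters:
  'G' = 0x47 → acc = 0x47
  'N' = 0x4E → acc = 0x09
  'G' = 0x47 → acc = 0x4E
  'S' = 0x53 → acc = 0x1D
  'A' = 0x41 → acc = 0x5C
  ',' = 0x2C → acc = 0x70
  '1' = 0x31 → acc = 0x41
  ',' = 0x2C → acc = 0x6D
  '7' = 0x37 → acc = 0x5A
  '9' = 0x39 → acc = 0x63
Checksum = 0x63.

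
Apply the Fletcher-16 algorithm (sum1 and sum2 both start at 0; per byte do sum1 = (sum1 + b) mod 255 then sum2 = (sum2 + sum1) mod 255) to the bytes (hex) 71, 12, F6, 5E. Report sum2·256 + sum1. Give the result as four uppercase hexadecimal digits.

48D8

Running sums (mod 255):
  after byte 0 (71): sum1=113, sum2=113
  after byte 1 (12): sum1=131, sum2=244
  after byte 2 (F6): sum1=122, sum2=111
  after byte 3 (5E): sum1=216, sum2=72
Checksum = sum2·256 + sum1 = 72·256 + 216 = 18648 = 0x48D8.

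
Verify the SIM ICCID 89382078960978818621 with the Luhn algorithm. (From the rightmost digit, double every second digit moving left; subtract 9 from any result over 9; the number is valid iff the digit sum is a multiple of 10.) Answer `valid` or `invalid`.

From the right, keep odd positions and double even positions (subtract 9 from any doubled value over 9):
  doubled (positions 2,4,...): 4 7 7 5 0 9 5 4 6 7 → sum 54
  kept (positions 1,3,...): 1 6 1 8 9 6 8 0 8 9 → sum 56
Total = 110.
110 mod 10 = 0, so the number is valid.

valid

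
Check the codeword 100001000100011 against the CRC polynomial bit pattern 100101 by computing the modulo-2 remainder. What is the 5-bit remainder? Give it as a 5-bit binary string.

00001

Modulo-2 division of 100001000100011 by 100101:
  pos 0: 100001 XOR 100101 = 000100
  pos 3: 100000 XOR 100101 = 000101
  pos 6: 101100 XOR 100101 = 001001
  pos 8: 100101 XOR 100101 = 000000
Remainder = 00001 (nonzero — an error is detected).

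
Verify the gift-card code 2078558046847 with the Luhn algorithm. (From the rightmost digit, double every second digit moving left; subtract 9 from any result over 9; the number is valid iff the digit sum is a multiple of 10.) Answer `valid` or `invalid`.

From the right, keep odd positions and double even positions (subtract 9 from any doubled value over 9):
  doubled (positions 2,4,...): 8 3 0 1 7 0 → sum 19
  kept (positions 1,3,...): 7 8 4 8 5 7 2 → sum 41
Total = 60.
60 mod 10 = 0, so the number is valid.

valid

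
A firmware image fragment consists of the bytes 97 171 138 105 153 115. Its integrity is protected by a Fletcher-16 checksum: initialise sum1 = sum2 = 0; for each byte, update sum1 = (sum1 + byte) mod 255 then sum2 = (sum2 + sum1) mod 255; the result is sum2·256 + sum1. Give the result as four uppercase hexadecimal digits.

Running sums (mod 255):
  after byte 0 (97): sum1=97, sum2=97
  after byte 1 (171): sum1=13, sum2=110
  after byte 2 (138): sum1=151, sum2=6
  after byte 3 (105): sum1=1, sum2=7
  after byte 4 (153): sum1=154, sum2=161
  after byte 5 (115): sum1=14, sum2=175
Checksum = sum2·256 + sum1 = 175·256 + 14 = 44814 = 0xAF0E.

AF0E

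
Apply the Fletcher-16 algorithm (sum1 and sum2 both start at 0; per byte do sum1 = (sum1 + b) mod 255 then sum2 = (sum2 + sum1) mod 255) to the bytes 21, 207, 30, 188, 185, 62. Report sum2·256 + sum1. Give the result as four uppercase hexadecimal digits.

Running sums (mod 255):
  after byte 0 (21): sum1=21, sum2=21
  after byte 1 (207): sum1=228, sum2=249
  after byte 2 (30): sum1=3, sum2=252
  after byte 3 (188): sum1=191, sum2=188
  after byte 4 (185): sum1=121, sum2=54
  after byte 5 (62): sum1=183, sum2=237
Checksum = sum2·256 + sum1 = 237·256 + 183 = 60855 = 0xEDB7.

EDB7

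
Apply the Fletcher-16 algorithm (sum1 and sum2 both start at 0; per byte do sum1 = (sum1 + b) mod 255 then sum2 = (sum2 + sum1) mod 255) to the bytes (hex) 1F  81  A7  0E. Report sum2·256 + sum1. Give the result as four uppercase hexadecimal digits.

Running sums (mod 255):
  after byte 0 (1F): sum1=31, sum2=31
  after byte 1 (81): sum1=160, sum2=191
  after byte 2 (A7): sum1=72, sum2=8
  after byte 3 (0E): sum1=86, sum2=94
Checksum = sum2·256 + sum1 = 94·256 + 86 = 24150 = 0x5E56.

5E56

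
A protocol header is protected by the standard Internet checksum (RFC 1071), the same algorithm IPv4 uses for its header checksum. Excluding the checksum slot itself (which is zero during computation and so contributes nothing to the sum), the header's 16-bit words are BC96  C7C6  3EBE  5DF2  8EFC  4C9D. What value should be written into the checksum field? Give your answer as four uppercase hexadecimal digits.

One's-complement addition (fold any carry out of bit 15 back into bit 0):
  0xBC96 + 0xC7C6 = 0x1845C → wrap carry → 0x845D
  0x845D + 0x3EBE = 0x0C31B
  0xC31B + 0x5DF2 = 0x1210D → wrap carry → 0x210E
  0x210E + 0x8EFC = 0x0B00A
  0xB00A + 0x4C9D = 0x0FCA7
One's-complement sum = 0xFCA7.
Checksum = ~0xFCA7 & 0xFFFF = 0x0358.

0358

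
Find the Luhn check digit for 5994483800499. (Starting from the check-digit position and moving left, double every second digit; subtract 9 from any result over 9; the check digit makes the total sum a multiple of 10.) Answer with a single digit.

Partial digits right→left: 9 9 4 0 0 8 3 8 4 4 9 9 5
Double every second digit counting from the check-digit position (so the 1st, 3rd, 5th, ... of the partial from the right).
  doubled (with −9 where >9): 9 8 0 6 8 9 1 → sum 41
  kept as-is: 9 0 8 8 4 9 → sum 38
Total = 41 + 38 = 79.
Check digit = (10 − (79 mod 10)) mod 10 = 1.

1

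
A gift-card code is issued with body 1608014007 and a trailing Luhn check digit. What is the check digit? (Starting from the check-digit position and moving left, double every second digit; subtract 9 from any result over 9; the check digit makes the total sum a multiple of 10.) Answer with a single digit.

8

Partial digits right→left: 7 0 0 4 1 0 8 0 6 1
Double every second digit counting from the check-digit position (so the 1st, 3rd, 5th, ... of the partial from the right).
  doubled (with −9 where >9): 5 0 2 7 3 → sum 17
  kept as-is: 0 4 0 0 1 → sum 5
Total = 17 + 5 = 22.
Check digit = (10 − (22 mod 10)) mod 10 = 8.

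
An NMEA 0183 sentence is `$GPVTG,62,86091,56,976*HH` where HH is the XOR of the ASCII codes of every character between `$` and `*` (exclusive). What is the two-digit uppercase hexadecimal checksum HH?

5B

XOR the ASCII codes of the payload characters:
  'G' = 0x47 → acc = 0x47
  'P' = 0x50 → acc = 0x17
  'V' = 0x56 → acc = 0x41
  'T' = 0x54 → acc = 0x15
  'G' = 0x47 → acc = 0x52
  ',' = 0x2C → acc = 0x7E
  '6' = 0x36 → acc = 0x48
  '2' = 0x32 → acc = 0x7A
  ',' = 0x2C → acc = 0x56
  '8' = 0x38 → acc = 0x6E
  '6' = 0x36 → acc = 0x58
  '0' = 0x30 → acc = 0x68
  '9' = 0x39 → acc = 0x51
  '1' = 0x31 → acc = 0x60
  ',' = 0x2C → acc = 0x4C
  '5' = 0x35 → acc = 0x79
  '6' = 0x36 → acc = 0x4F
  ',' = 0x2C → acc = 0x63
  '9' = 0x39 → acc = 0x5A
  '7' = 0x37 → acc = 0x6D
  '6' = 0x36 → acc = 0x5B
Checksum = 0x5B.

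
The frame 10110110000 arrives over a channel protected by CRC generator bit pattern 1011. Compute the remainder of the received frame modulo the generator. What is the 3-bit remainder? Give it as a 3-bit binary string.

Modulo-2 division of 10110110000 by 1011:
  pos 0: 1011 XOR 1011 = 0000
  pos 5: 1100 XOR 1011 = 0111
  pos 6: 1110 XOR 1011 = 0101
  pos 7: 1010 XOR 1011 = 0001
Remainder = 001 (nonzero — an error is detected).

001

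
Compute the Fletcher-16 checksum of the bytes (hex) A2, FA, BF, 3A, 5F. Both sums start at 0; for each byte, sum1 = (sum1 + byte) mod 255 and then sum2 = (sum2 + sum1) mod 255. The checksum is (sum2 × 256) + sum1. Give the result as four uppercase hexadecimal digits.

Running sums (mod 255):
  after byte 0 (A2): sum1=162, sum2=162
  after byte 1 (FA): sum1=157, sum2=64
  after byte 2 (BF): sum1=93, sum2=157
  after byte 3 (3A): sum1=151, sum2=53
  after byte 4 (5F): sum1=246, sum2=44
Checksum = sum2·256 + sum1 = 44·256 + 246 = 11510 = 0x2CF6.

2CF6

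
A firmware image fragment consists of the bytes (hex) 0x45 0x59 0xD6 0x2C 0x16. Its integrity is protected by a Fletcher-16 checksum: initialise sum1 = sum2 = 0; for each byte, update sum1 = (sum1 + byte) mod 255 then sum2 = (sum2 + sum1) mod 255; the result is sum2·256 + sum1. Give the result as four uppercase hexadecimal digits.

B2B7

Running sums (mod 255):
  after byte 0 (0x45): sum1=69, sum2=69
  after byte 1 (0x59): sum1=158, sum2=227
  after byte 2 (0xD6): sum1=117, sum2=89
  after byte 3 (0x2C): sum1=161, sum2=250
  after byte 4 (0x16): sum1=183, sum2=178
Checksum = sum2·256 + sum1 = 178·256 + 183 = 45751 = 0xB2B7.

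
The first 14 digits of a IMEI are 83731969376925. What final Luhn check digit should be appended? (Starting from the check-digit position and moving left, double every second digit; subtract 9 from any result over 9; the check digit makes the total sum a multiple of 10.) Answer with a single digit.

2

Partial digits right→left: 5 2 9 6 7 3 9 6 9 1 3 7 3 8
Double every second digit counting from the check-digit position (so the 1st, 3rd, 5th, ... of the partial from the right).
  doubled (with −9 where >9): 1 9 5 9 9 6 6 → sum 45
  kept as-is: 2 6 3 6 1 7 8 → sum 33
Total = 45 + 33 = 78.
Check digit = (10 − (78 mod 10)) mod 10 = 2.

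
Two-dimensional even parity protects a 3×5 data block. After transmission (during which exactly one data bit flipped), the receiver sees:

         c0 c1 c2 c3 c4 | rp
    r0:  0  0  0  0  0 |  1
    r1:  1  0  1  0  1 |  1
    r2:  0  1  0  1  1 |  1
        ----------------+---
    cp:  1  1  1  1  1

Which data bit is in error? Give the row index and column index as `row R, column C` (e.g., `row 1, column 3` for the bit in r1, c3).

row 0, column 4

Recompute each row's even parity and compare to rp:
  r0: data parity 0, sent rp 1 → mismatch
  r1: data parity 1, sent rp 1 → ok
  r2: data parity 1, sent rp 1 → ok
Recompute each column's even parity and compare to cp:
  c0: data parity 1, sent cp 1 → ok
  c1: data parity 1, sent cp 1 → ok
  c2: data parity 1, sent cp 1 → ok
  c3: data parity 1, sent cp 1 → ok
  c4: data parity 0, sent cp 1 → mismatch
Exactly one row (r0) and one column (c4) fail → the flipped bit is at their intersection.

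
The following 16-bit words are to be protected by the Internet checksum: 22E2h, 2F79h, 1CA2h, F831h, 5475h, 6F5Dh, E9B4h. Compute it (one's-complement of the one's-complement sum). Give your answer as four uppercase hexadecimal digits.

EB48

One's-complement addition (fold any carry out of bit 15 back into bit 0):
  0x22E2 + 0x2F79 = 0x0525B
  0x525B + 0x1CA2 = 0x06EFD
  0x6EFD + 0xF831 = 0x1672E → wrap carry → 0x672F
  0x672F + 0x5475 = 0x0BBA4
  0xBBA4 + 0x6F5D = 0x12B01 → wrap carry → 0x2B02
  0x2B02 + 0xE9B4 = 0x114B6 → wrap carry → 0x14B7
One's-complement sum = 0x14B7.
Checksum = ~0x14B7 & 0xFFFF = 0xEB48.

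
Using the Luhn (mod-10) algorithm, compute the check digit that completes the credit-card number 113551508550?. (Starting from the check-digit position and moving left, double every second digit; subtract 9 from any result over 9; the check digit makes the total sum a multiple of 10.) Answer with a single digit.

Partial digits right→left: 0 5 5 8 0 5 1 5 5 3 1 1
Double every second digit counting from the check-digit position (so the 1st, 3rd, 5th, ... of the partial from the right).
  doubled (with −9 where >9): 0 1 0 2 1 2 → sum 6
  kept as-is: 5 8 5 5 3 1 → sum 27
Total = 6 + 27 = 33.
Check digit = (10 − (33 mod 10)) mod 10 = 7.

7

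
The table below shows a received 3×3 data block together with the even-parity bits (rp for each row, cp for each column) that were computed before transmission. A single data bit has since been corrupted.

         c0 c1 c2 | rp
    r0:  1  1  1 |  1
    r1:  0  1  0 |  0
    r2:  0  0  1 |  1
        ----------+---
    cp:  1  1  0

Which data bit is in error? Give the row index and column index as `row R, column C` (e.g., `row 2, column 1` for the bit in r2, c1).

row 1, column 1

Recompute each row's even parity and compare to rp:
  r0: data parity 1, sent rp 1 → ok
  r1: data parity 1, sent rp 0 → mismatch
  r2: data parity 1, sent rp 1 → ok
Recompute each column's even parity and compare to cp:
  c0: data parity 1, sent cp 1 → ok
  c1: data parity 0, sent cp 1 → mismatch
  c2: data parity 0, sent cp 0 → ok
Exactly one row (r1) and one column (c1) fail → the flipped bit is at their intersection.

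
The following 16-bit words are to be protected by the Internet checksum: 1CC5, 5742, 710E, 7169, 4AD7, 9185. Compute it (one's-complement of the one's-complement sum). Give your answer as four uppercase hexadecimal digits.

CD23

One's-complement addition (fold any carry out of bit 15 back into bit 0):
  0x1CC5 + 0x5742 = 0x07407
  0x7407 + 0x710E = 0x0E515
  0xE515 + 0x7169 = 0x1567E → wrap carry → 0x567F
  0x567F + 0x4AD7 = 0x0A156
  0xA156 + 0x9185 = 0x132DB → wrap carry → 0x32DC
One's-complement sum = 0x32DC.
Checksum = ~0x32DC & 0xFFFF = 0xCD23.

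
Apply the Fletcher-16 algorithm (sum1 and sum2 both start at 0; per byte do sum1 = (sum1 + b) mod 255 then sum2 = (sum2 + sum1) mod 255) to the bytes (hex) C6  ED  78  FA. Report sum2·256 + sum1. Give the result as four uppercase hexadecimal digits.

D028

Running sums (mod 255):
  after byte 0 (C6): sum1=198, sum2=198
  after byte 1 (ED): sum1=180, sum2=123
  after byte 2 (78): sum1=45, sum2=168
  after byte 3 (FA): sum1=40, sum2=208
Checksum = sum2·256 + sum1 = 208·256 + 40 = 53288 = 0xD028.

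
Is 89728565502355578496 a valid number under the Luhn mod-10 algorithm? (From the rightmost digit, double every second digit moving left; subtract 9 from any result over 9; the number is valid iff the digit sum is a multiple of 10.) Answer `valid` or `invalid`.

From the right, keep odd positions and double even positions (subtract 9 from any doubled value over 9):
  doubled (positions 2,4,...): 9 7 1 1 4 1 3 7 5 7 → sum 45
  kept (positions 1,3,...): 6 4 7 5 3 0 5 5 2 9 → sum 46
Total = 91.
91 mod 10 = 1, so the number is invalid.

invalid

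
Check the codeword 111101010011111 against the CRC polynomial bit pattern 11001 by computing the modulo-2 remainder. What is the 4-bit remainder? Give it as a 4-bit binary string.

Modulo-2 division of 111101010011111 by 11001:
  pos 0: 11110 XOR 11001 = 00111
  pos 2: 11110 XOR 11001 = 00111
  pos 4: 11110 XOR 11001 = 00111
  pos 6: 11101 XOR 11001 = 00100
  pos 8: 10011 XOR 11001 = 01010
  pos 9: 10101 XOR 11001 = 01100
  pos 10: 11001 XOR 11001 = 00000
Remainder = 0000 (zero — the frame passes the CRC check).

0000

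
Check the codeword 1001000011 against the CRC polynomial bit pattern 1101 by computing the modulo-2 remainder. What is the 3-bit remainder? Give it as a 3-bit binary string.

Modulo-2 division of 1001000011 by 1101:
  pos 0: 1001 XOR 1101 = 0100
  pos 1: 1000 XOR 1101 = 0101
  pos 2: 1010 XOR 1101 = 0111
  pos 3: 1110 XOR 1101 = 0011
  pos 5: 1101 XOR 1101 = 0000
Remainder = 001 (nonzero — an error is detected).

001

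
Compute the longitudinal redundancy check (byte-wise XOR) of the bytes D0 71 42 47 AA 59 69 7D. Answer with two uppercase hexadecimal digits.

XOR the bytes together:
  start with 0xD0
  0xD0 ⊕ 0x71 = 0xA1
  0xA1 ⊕ 0x42 = 0xE3
  0xE3 ⊕ 0x47 = 0xA4
  0xA4 ⊕ 0xAA = 0x0E
  0x0E ⊕ 0x59 = 0x57
  0x57 ⊕ 0x69 = 0x3E
  0x3E ⊕ 0x7D = 0x43

43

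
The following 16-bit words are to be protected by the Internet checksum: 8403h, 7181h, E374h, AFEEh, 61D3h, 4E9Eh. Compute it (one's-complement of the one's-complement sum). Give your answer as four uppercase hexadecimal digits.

One's-complement addition (fold any carry out of bit 15 back into bit 0):
  0x8403 + 0x7181 = 0x0F584
  0xF584 + 0xE374 = 0x1D8F8 → wrap carry → 0xD8F9
  0xD8F9 + 0xAFEE = 0x188E7 → wrap carry → 0x88E8
  0x88E8 + 0x61D3 = 0x0EABB
  0xEABB + 0x4E9E = 0x13959 → wrap carry → 0x395A
One's-complement sum = 0x395A.
Checksum = ~0x395A & 0xFFFF = 0xC6A5.

C6A5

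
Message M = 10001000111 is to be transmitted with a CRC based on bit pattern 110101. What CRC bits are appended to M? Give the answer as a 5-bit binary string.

01110

Append 5 zeros: 1000100011100000. Divide by 110101 (XOR where the leading bit is 1):
  pos 0: 100010 XOR 110101 = 010111
  pos 1: 101110 XOR 110101 = 011011
  pos 2: 110110 XOR 110101 = 000011
  pos 6: 111110 XOR 110101 = 001011
  pos 8: 101100 XOR 110101 = 011001
  pos 9: 110010 XOR 110101 = 000111
Remainder (last 5 bits) = 01110. This is the CRC / FCS.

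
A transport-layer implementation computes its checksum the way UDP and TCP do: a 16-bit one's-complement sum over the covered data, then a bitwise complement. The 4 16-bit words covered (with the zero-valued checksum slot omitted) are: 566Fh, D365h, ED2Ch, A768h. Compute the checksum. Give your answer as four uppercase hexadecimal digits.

4195

One's-complement addition (fold any carry out of bit 15 back into bit 0):
  0x566F + 0xD365 = 0x129D4 → wrap carry → 0x29D5
  0x29D5 + 0xED2C = 0x11701 → wrap carry → 0x1702
  0x1702 + 0xA768 = 0x0BE6A
One's-complement sum = 0xBE6A.
Checksum = ~0xBE6A & 0xFFFF = 0x4195.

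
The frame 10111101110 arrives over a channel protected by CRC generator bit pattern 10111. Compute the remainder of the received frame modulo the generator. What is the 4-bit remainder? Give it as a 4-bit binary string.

Modulo-2 division of 10111101110 by 10111:
  pos 0: 10111 XOR 10111 = 00000
  pos 5: 10111 XOR 10111 = 00000
Remainder = 0000 (zero — the frame passes the CRC check).

0000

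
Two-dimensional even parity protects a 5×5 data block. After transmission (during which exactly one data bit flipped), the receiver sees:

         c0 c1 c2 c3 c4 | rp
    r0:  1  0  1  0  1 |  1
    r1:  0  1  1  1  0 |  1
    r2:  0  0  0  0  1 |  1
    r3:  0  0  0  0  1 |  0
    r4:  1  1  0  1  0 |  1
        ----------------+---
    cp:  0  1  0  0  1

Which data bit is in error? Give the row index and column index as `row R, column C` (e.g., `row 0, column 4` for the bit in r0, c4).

Recompute each row's even parity and compare to rp:
  r0: data parity 1, sent rp 1 → ok
  r1: data parity 1, sent rp 1 → ok
  r2: data parity 1, sent rp 1 → ok
  r3: data parity 1, sent rp 0 → mismatch
  r4: data parity 1, sent rp 1 → ok
Recompute each column's even parity and compare to cp:
  c0: data parity 0, sent cp 0 → ok
  c1: data parity 0, sent cp 1 → mismatch
  c2: data parity 0, sent cp 0 → ok
  c3: data parity 0, sent cp 0 → ok
  c4: data parity 1, sent cp 1 → ok
Exactly one row (r3) and one column (c1) fail → the flipped bit is at their intersection.

row 3, column 1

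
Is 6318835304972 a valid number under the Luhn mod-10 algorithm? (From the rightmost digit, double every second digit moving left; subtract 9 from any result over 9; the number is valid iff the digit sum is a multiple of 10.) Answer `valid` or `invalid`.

From the right, keep odd positions and double even positions (subtract 9 from any doubled value over 9):
  doubled (positions 2,4,...): 5 8 6 6 7 6 → sum 38
  kept (positions 1,3,...): 2 9 0 5 8 1 6 → sum 31
Total = 69.
69 mod 10 = 9, so the number is invalid.

invalid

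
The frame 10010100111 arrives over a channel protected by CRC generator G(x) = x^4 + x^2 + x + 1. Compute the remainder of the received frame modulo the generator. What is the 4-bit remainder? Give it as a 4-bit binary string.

Modulo-2 division of 10010100111 by 10111:
  pos 0: 10010 XOR 10111 = 00101
  pos 2: 10110 XOR 10111 = 00001
  pos 6: 10111 XOR 10111 = 00000
Remainder = 0000 (zero — the frame passes the CRC check).

0000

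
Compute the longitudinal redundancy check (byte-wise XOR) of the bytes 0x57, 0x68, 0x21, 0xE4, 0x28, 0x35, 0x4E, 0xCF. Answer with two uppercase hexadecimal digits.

66

XOR the bytes together:
  start with 0x57
  0x57 ⊕ 0x68 = 0x3F
  0x3F ⊕ 0x21 = 0x1E
  0x1E ⊕ 0xE4 = 0xFA
  0xFA ⊕ 0x28 = 0xD2
  0xD2 ⊕ 0x35 = 0xE7
  0xE7 ⊕ 0x4E = 0xA9
  0xA9 ⊕ 0xCF = 0x66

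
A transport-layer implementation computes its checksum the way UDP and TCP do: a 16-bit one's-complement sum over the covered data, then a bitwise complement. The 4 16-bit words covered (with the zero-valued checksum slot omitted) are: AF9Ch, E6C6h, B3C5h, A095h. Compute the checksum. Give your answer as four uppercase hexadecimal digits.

One's-complement addition (fold any carry out of bit 15 back into bit 0):
  0xAF9C + 0xE6C6 = 0x19662 → wrap carry → 0x9663
  0x9663 + 0xB3C5 = 0x14A28 → wrap carry → 0x4A29
  0x4A29 + 0xA095 = 0x0EABE
One's-complement sum = 0xEABE.
Checksum = ~0xEABE & 0xFFFF = 0x1541.

1541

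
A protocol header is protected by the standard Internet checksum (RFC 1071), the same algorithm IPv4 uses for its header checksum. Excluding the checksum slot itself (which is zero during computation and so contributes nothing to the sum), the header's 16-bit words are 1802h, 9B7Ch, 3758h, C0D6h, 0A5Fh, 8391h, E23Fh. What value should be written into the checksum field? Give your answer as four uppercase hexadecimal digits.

One's-complement addition (fold any carry out of bit 15 back into bit 0):
  0x1802 + 0x9B7C = 0x0B37E
  0xB37E + 0x3758 = 0x0EAD6
  0xEAD6 + 0xC0D6 = 0x1ABAC → wrap carry → 0xABAD
  0xABAD + 0x0A5F = 0x0B60C
  0xB60C + 0x8391 = 0x1399D → wrap carry → 0x399E
  0x399E + 0xE23F = 0x11BDD → wrap carry → 0x1BDE
One's-complement sum = 0x1BDE.
Checksum = ~0x1BDE & 0xFFFF = 0xE421.

E421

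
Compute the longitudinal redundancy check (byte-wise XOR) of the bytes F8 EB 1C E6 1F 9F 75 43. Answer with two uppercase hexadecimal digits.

XOR the bytes together:
  start with 0xF8
  0xF8 ⊕ 0xEB = 0x13
  0x13 ⊕ 0x1C = 0x0F
  0x0F ⊕ 0xE6 = 0xE9
  0xE9 ⊕ 0x1F = 0xF6
  0xF6 ⊕ 0x9F = 0x69
  0x69 ⊕ 0x75 = 0x1C
  0x1C ⊕ 0x43 = 0x5F

5F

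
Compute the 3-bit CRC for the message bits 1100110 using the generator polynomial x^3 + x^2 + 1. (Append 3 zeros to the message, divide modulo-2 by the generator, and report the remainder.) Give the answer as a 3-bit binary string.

010

Append 3 zeros: 1100110000. Divide by 1101 (XOR where the leading bit is 1):
  pos 0: 1100 XOR 1101 = 0001
  pos 3: 1110 XOR 1101 = 0011
  pos 5: 1100 XOR 1101 = 0001
Remainder (last 3 bits) = 010. This is the CRC / FCS.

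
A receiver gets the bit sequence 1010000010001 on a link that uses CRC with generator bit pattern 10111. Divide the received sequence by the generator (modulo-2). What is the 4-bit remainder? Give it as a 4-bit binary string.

0000

Modulo-2 division of 1010000010001 by 10111:
  pos 0: 10100 XOR 10111 = 00011
  pos 3: 11000 XOR 10111 = 01111
  pos 4: 11111 XOR 10111 = 01000
  pos 5: 10000 XOR 10111 = 00111
  pos 7: 11100 XOR 10111 = 01011
  pos 8: 10111 XOR 10111 = 00000
Remainder = 0000 (zero — the frame passes the CRC check).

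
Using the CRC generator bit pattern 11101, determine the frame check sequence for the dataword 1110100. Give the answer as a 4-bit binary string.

0000

Append 4 zeros: 11101000000. Divide by 11101 (XOR where the leading bit is 1):
  pos 0: 11101 XOR 11101 = 00000
Remainder (last 4 bits) = 0000. This is the CRC / FCS.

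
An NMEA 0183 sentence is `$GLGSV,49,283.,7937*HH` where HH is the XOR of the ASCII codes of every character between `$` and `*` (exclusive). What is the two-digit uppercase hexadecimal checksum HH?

75

XOR the ASCII codes of the payload characters:
  'G' = 0x47 → acc = 0x47
  'L' = 0x4C → acc = 0x0B
  'G' = 0x47 → acc = 0x4C
  'S' = 0x53 → acc = 0x1F
  'V' = 0x56 → acc = 0x49
  ',' = 0x2C → acc = 0x65
  '4' = 0x34 → acc = 0x51
  '9' = 0x39 → acc = 0x68
  ',' = 0x2C → acc = 0x44
  '2' = 0x32 → acc = 0x76
  '8' = 0x38 → acc = 0x4E
  '3' = 0x33 → acc = 0x7D
  '.' = 0x2E → acc = 0x53
  ',' = 0x2C → acc = 0x7F
  '7' = 0x37 → acc = 0x48
  '9' = 0x39 → acc = 0x71
  '3' = 0x33 → acc = 0x42
  '7' = 0x37 → acc = 0x75
Checksum = 0x75.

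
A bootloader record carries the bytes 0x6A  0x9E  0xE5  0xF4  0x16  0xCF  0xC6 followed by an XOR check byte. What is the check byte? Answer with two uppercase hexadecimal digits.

FA

XOR the bytes together:
  start with 0x6A
  0x6A ⊕ 0x9E = 0xF4
  0xF4 ⊕ 0xE5 = 0x11
  0x11 ⊕ 0xF4 = 0xE5
  0xE5 ⊕ 0x16 = 0xF3
  0xF3 ⊕ 0xCF = 0x3C
  0x3C ⊕ 0xC6 = 0xFA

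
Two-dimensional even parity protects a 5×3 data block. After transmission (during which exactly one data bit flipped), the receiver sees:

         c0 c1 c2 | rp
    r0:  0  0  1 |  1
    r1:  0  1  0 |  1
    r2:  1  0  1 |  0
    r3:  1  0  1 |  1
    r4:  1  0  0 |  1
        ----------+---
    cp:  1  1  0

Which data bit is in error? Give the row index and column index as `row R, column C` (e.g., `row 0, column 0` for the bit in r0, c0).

row 3, column 2

Recompute each row's even parity and compare to rp:
  r0: data parity 1, sent rp 1 → ok
  r1: data parity 1, sent rp 1 → ok
  r2: data parity 0, sent rp 0 → ok
  r3: data parity 0, sent rp 1 → mismatch
  r4: data parity 1, sent rp 1 → ok
Recompute each column's even parity and compare to cp:
  c0: data parity 1, sent cp 1 → ok
  c1: data parity 1, sent cp 1 → ok
  c2: data parity 1, sent cp 0 → mismatch
Exactly one row (r3) and one column (c2) fail → the flipped bit is at their intersection.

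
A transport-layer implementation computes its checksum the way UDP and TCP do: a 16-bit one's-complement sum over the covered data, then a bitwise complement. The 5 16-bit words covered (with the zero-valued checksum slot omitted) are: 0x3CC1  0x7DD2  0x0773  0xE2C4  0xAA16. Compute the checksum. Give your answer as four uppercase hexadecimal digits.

One's-complement addition (fold any carry out of bit 15 back into bit 0):
  0x3CC1 + 0x7DD2 = 0x0BA93
  0xBA93 + 0x0773 = 0x0C206
  0xC206 + 0xE2C4 = 0x1A4CA → wrap carry → 0xA4CB
  0xA4CB + 0xAA16 = 0x14EE1 → wrap carry → 0x4EE2
One's-complement sum = 0x4EE2.
Checksum = ~0x4EE2 & 0xFFFF = 0xB11D.

B11D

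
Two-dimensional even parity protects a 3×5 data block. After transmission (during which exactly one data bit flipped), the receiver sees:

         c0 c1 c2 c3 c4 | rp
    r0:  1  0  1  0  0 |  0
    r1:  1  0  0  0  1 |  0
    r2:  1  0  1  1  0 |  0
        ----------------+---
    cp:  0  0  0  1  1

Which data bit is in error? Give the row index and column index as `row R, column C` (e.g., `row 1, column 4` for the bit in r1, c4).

Recompute each row's even parity and compare to rp:
  r0: data parity 0, sent rp 0 → ok
  r1: data parity 0, sent rp 0 → ok
  r2: data parity 1, sent rp 0 → mismatch
Recompute each column's even parity and compare to cp:
  c0: data parity 1, sent cp 0 → mismatch
  c1: data parity 0, sent cp 0 → ok
  c2: data parity 0, sent cp 0 → ok
  c3: data parity 1, sent cp 1 → ok
  c4: data parity 1, sent cp 1 → ok
Exactly one row (r2) and one column (c0) fail → the flipped bit is at their intersection.

row 2, column 0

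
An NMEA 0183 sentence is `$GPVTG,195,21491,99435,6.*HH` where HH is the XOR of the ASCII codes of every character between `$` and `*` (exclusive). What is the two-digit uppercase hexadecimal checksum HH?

XOR the ASCII codes of the payload characters:
  'G' = 0x47 → acc = 0x47
  'P' = 0x50 → acc = 0x17
  'V' = 0x56 → acc = 0x41
  'T' = 0x54 → acc = 0x15
  'G' = 0x47 → acc = 0x52
  ',' = 0x2C → acc = 0x7E
  '1' = 0x31 → acc = 0x4F
  '9' = 0x39 → acc = 0x76
  '5' = 0x35 → acc = 0x43
  ',' = 0x2C → acc = 0x6F
  '2' = 0x32 → acc = 0x5D
  '1' = 0x31 → acc = 0x6C
  '4' = 0x34 → acc = 0x58
  '9' = 0x39 → acc = 0x61
  '1' = 0x31 → acc = 0x50
  ',' = 0x2C → acc = 0x7C
  '9' = 0x39 → acc = 0x45
  '9' = 0x39 → acc = 0x7C
  '4' = 0x34 → acc = 0x48
  '3' = 0x33 → acc = 0x7B
  '5' = 0x35 → acc = 0x4E
  ',' = 0x2C → acc = 0x62
  '6' = 0x36 → acc = 0x54
  '.' = 0x2E → acc = 0x7A
Checksum = 0x7A.

7A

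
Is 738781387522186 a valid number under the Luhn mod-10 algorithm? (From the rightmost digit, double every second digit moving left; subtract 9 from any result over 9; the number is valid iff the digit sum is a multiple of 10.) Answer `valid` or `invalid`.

invalid

From the right, keep odd positions and double even positions (subtract 9 from any doubled value over 9):
  doubled (positions 2,4,...): 7 4 1 7 2 5 6 → sum 32
  kept (positions 1,3,...): 6 1 2 7 3 8 8 7 → sum 42
Total = 74.
74 mod 10 = 4, so the number is invalid.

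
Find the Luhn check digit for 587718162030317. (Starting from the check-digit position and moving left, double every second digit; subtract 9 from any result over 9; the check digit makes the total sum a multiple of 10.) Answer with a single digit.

Partial digits right→left: 7 1 3 0 3 0 2 6 1 8 1 7 7 8 5
Double every second digit counting from the check-digit position (so the 1st, 3rd, 5th, ... of the partial from the right).
  doubled (with −9 where >9): 5 6 6 4 2 2 5 1 → sum 31
  kept as-is: 1 0 0 6 8 7 8 → sum 30
Total = 31 + 30 = 61.
Check digit = (10 − (61 mod 10)) mod 10 = 9.

9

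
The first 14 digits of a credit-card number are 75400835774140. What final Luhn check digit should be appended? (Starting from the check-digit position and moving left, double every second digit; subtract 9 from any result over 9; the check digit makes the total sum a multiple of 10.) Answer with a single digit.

5

Partial digits right→left: 0 4 1 4 7 7 5 3 8 0 0 4 5 7
Double every second digit counting from the check-digit position (so the 1st, 3rd, 5th, ... of the partial from the right).
  doubled (with −9 where >9): 0 2 5 1 7 0 1 → sum 16
  kept as-is: 4 4 7 3 0 4 7 → sum 29
Total = 16 + 29 = 45.
Check digit = (10 − (45 mod 10)) mod 10 = 5.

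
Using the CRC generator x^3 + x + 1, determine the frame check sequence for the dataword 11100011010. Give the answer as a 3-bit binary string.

Append 3 zeros: 11100011010000. Divide by 1011 (XOR where the leading bit is 1):
  pos 0: 1110 XOR 1011 = 0101
  pos 1: 1010 XOR 1011 = 0001
  pos 4: 1011 XOR 1011 = 0000
  pos 9: 1000 XOR 1011 = 0011
Remainder (last 3 bits) = 110. This is the CRC / FCS.

110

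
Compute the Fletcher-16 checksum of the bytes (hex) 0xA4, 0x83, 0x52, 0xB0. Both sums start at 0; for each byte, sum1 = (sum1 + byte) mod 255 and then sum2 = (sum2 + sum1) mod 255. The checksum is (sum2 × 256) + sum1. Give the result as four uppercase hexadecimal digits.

Running sums (mod 255):
  after byte 0 (0xA4): sum1=164, sum2=164
  after byte 1 (0x83): sum1=40, sum2=204
  after byte 2 (0x52): sum1=122, sum2=71
  after byte 3 (0xB0): sum1=43, sum2=114
Checksum = sum2·256 + sum1 = 114·256 + 43 = 29227 = 0x722B.

722B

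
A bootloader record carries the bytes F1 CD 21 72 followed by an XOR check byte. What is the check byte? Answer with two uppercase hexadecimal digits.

XOR the bytes together:
  start with 0xF1
  0xF1 ⊕ 0xCD = 0x3C
  0x3C ⊕ 0x21 = 0x1D
  0x1D ⊕ 0x72 = 0x6F

6F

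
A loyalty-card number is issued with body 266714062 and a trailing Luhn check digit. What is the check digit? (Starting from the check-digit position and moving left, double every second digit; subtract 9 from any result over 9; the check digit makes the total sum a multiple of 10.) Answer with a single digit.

Partial digits right→left: 2 6 0 4 1 7 6 6 2
Double every second digit counting from the check-digit position (so the 1st, 3rd, 5th, ... of the partial from the right).
  doubled (with −9 where >9): 4 0 2 3 4 → sum 13
  kept as-is: 6 4 7 6 → sum 23
Total = 13 + 23 = 36.
Check digit = (10 − (36 mod 10)) mod 10 = 4.

4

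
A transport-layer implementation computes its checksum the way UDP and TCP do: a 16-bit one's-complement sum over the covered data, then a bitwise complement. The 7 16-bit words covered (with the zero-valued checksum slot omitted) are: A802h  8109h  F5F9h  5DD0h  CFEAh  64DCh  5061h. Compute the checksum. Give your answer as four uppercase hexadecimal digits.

One's-complement addition (fold any carry out of bit 15 back into bit 0):
  0xA802 + 0x8109 = 0x1290B → wrap carry → 0x290C
  0x290C + 0xF5F9 = 0x11F05 → wrap carry → 0x1F06
  0x1F06 + 0x5DD0 = 0x07CD6
  0x7CD6 + 0xCFEA = 0x14CC0 → wrap carry → 0x4CC1
  0x4CC1 + 0x64DC = 0x0B19D
  0xB19D + 0x5061 = 0x101FE → wrap carry → 0x01FF
One's-complement sum = 0x01FF.
Checksum = ~0x01FF & 0xFFFF = 0xFE00.

FE00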